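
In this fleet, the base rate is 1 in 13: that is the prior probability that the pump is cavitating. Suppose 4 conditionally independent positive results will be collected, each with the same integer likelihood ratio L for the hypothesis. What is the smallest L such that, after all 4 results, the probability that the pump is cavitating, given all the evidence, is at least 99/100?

6

Prior odds = (1/13)/(12/13) = 1/12.
Target odds = 0.99/0.01 = 99.
Need L⁴ ≥ 99 ÷ (1/12) = 1188.
5⁴ = 625 < 1188 ≤ 1296 = 6⁴, so L = 6.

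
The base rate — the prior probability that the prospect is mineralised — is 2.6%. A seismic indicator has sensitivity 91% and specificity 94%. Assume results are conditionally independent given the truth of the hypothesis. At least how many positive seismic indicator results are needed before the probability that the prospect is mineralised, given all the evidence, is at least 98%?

3

Prior odds: 0.026 ÷ 0.974 = 13/487.
False-positive rate = 1 − 0.94 = 0.06; likelihood ratio of a positive = 0.91/0.06 = 91/6.
Target posterior odds = 0.98/0.02 = 49.
Need (13/487) × (91/6)ⁿ ≥ 49, i.e. (91/6)ⁿ ≥ 23863/13.
(91/6)² = 8281/36 falls short of 23863/13 but (91/6)³ = 753571/216 reaches it, so n = 3.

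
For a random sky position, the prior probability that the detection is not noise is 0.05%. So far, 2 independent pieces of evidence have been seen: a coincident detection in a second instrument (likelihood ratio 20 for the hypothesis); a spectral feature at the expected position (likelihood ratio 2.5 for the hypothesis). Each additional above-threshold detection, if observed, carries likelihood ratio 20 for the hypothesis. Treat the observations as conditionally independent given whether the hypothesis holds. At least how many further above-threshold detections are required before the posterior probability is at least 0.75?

2

Prior odds = 0.0005/0.9995 = 1/1999.
Combined Bayes factor of the evidence already in hand = 20 × 2.5 = 50.
Odds after that evidence = (1/1999) × 50 = 50/1999.
Target odds = 0.75/0.25 = 3.
Need 20ⁿ ≥ 3 ÷ (50/1999) = 119.94.
20¹ = 20 falls short of 119.94 but 20² = 400 reaches it, so n = 2.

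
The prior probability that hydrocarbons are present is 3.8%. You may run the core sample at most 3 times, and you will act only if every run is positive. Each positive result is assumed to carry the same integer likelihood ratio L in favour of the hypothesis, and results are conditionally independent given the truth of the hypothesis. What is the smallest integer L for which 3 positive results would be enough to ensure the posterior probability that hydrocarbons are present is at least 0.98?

Prior odds = 0.038/0.962 = 19/481.
Target odds = 0.98/0.02 = 49.
Need L³ ≥ 49 ÷ (19/481) = 23569/19.
10³ = 1000 < 23569/19 ≤ 1331 = 11³, so L = 11.

11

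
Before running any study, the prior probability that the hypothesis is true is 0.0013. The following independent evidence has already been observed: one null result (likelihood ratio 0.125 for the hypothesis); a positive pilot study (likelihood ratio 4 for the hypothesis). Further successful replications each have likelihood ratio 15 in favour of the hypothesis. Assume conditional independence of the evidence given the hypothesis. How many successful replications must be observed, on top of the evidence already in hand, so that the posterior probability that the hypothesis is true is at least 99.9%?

6

Prior odds = 0.0013/0.9987 = 13/9987.
Combined Bayes factor of the evidence already in hand = 0.125 × 4 = 0.5.
Odds after that evidence = (13/9987) × 0.5 = 13/19974.
Target odds = 0.999/0.001 = 999.
Need 15ⁿ ≥ 999 ÷ (13/19974) = 19954026/13.
15⁵ = 759375 falls short of 19954026/13 but 15⁶ = 11390625 reaches it, so n = 6.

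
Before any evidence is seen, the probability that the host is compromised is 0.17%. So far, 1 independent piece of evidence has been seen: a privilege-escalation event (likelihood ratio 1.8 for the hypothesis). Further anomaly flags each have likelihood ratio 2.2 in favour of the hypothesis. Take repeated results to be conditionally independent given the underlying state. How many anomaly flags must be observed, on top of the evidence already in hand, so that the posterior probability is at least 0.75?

9

Prior odds = 0.0017/0.9983 = 17/9983.
Bayes factor of the evidence already in hand = 1.8.
Odds after that evidence = (17/9983) × 1.8 = 153/49915.
Target odds = 0.75/0.25 = 3.
Need 2.2ⁿ ≥ 3 ÷ (153/49915) = 49915/51.
2.2⁸ = 214358881/390625 falls short of 49915/51 but 2.2⁹ ≈1207.27 reaches it, so n = 9.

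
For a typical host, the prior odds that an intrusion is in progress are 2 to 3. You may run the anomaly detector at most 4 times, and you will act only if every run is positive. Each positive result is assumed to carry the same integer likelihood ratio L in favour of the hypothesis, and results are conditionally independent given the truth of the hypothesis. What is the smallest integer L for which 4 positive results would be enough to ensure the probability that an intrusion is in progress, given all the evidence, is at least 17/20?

2

Prior odds = 2/3.
Target odds = 0.85/0.15 = 17/3.
Need L⁴ ≥ 17/3 ÷ (2/3) = 8.5.
1⁴ = 1 < 8.5 ≤ 16 = 2⁴, so L = 2.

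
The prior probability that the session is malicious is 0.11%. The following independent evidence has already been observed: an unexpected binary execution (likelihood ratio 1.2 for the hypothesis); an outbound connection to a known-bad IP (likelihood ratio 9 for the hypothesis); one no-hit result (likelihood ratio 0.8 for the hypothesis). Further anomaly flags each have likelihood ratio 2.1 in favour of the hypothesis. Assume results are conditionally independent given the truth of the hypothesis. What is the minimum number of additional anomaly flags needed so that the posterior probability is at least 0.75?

Prior odds = 0.0011/0.9989 = 11/9989.
Combined Bayes factor of the evidence already in hand = 1.2 × 9 × 0.8 = 8.64.
Odds after that evidence = (11/9989) × 8.64 = 2376/249725.
Target odds = 0.75/0.25 = 3.
Need 2.1ⁿ ≥ 3 ÷ (2376/249725) = 249725/792.
2.1⁷ ≈180.109 falls short of 249725/792 but 2.1⁸ ≈378.229 reaches it, so n = 8.

8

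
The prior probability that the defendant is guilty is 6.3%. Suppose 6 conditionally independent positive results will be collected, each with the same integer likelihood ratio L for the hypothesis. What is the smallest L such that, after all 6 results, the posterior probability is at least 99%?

4

Prior odds = 0.063/0.937 = 63/937.
Target odds = 0.99/0.01 = 99.
Need L⁶ ≥ 99 ÷ (63/937) = 10307/7.
3⁶ = 729 < 10307/7 ≤ 4096 = 4⁶, so L = 4.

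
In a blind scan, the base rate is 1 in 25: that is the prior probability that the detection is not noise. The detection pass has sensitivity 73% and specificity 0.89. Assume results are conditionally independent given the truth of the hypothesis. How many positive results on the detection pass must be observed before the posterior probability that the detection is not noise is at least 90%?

3

Prior odds = 0.04/0.96 = 1/24.
False-positive rate = 1 − 0.89 = 0.11; likelihood ratio of a positive = 0.73/0.11 = 73/11.
Target odds: 0.9 ÷ 0.1 = 9.
Require (73/11)ⁿ ≥ 9 ÷ (1/24) = 216.
(73/11)² = 5329/121 falls short of 216 but (73/11)³ = 389017/1331 reaches it, so n = 3.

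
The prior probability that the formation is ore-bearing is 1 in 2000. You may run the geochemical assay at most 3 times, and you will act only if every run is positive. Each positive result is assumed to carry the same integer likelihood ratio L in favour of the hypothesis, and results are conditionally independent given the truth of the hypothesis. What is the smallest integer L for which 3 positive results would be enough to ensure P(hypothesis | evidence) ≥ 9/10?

27

Prior odds = 0.0005/0.9995 = 1/1999.
Target odds = 0.9/0.1 = 9.
Need L³ ≥ 9 ÷ (1/1999) = 17991.
26³ = 17576 < 17991 ≤ 19683 = 27³, so L = 27.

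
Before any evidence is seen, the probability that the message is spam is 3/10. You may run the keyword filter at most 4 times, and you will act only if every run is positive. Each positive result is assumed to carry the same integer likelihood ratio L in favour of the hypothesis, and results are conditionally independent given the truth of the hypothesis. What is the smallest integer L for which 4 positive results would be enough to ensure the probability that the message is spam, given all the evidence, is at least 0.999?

7

Prior odds = 0.3/0.7 = 3/7.
Target odds = 0.999/0.001 = 999.
Need L⁴ ≥ 999 ÷ (3/7) = 2331.
6⁴ = 1296 < 2331 ≤ 2401 = 7⁴, so L = 7.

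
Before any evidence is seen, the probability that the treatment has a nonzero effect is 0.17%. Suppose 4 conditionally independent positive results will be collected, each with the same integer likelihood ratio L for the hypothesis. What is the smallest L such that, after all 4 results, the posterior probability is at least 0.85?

8

Prior odds = 0.0017/0.9983 = 17/9983.
Target odds = 0.85/0.15 = 17/3.
Need L⁴ ≥ 17/3 ÷ (17/9983) = 9983/3.
7⁴ = 2401 < 9983/3 ≤ 4096 = 8⁴, so L = 8.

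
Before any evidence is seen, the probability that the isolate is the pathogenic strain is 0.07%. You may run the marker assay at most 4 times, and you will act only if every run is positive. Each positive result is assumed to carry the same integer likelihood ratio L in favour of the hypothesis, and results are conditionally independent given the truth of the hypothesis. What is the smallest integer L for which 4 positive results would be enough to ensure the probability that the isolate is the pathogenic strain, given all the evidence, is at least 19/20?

Prior odds = 0.0007/0.9993 = 7/9993.
Target odds = 0.95/0.05 = 19.
Need L⁴ ≥ 19 ÷ (7/9993) = 189867/7.
12⁴ = 20736 < 189867/7 ≤ 28561 = 13⁴, so L = 13.

13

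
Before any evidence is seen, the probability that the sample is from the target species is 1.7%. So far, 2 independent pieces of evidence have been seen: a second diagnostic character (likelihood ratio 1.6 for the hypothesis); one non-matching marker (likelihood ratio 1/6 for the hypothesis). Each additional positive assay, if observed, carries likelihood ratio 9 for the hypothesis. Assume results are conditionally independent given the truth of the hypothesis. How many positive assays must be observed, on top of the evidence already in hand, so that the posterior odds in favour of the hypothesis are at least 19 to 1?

4

Prior odds = 0.017/0.983 = 17/983.
Combined Bayes factor of the evidence already in hand = 1.6 × (1/6) = 4/15.
Odds after that evidence = (17/983) × 4/15 = 68/14745.
Target odds = 19.
Need 9ⁿ ≥ 19 ÷ (68/14745) = 280155/68.
9³ = 729 falls short of 280155/68 but 9⁴ = 6561 reaches it, so n = 4.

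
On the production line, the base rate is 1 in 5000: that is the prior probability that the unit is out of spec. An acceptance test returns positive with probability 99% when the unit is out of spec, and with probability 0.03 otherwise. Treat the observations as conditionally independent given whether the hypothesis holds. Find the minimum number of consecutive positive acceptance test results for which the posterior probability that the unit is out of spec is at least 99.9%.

Prior odds: 0.0002 ÷ 0.9998 = 1/4999.
Likelihood ratio of a positive result = 0.99/0.03 = 33.
Target posterior odds = 0.999/0.001 = 999.
Need (1/4999) × 33ⁿ ≥ 999, i.e. 33ⁿ ≥ 4994001.
33⁴ = 1185921 falls short of 4994001 but 33⁵ = 39135393 reaches it, so n = 5.

5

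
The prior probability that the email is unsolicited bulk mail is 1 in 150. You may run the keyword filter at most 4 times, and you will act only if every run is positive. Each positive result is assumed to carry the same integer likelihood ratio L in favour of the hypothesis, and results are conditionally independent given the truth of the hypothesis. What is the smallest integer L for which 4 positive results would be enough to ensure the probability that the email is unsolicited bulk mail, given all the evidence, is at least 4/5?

5

Prior odds = (1/150)/(149/150) = 1/149.
Target odds = 0.8/0.2 = 4.
Need L⁴ ≥ 4 ÷ (1/149) = 596.
4⁴ = 256 < 596 ≤ 625 = 5⁴, so L = 5.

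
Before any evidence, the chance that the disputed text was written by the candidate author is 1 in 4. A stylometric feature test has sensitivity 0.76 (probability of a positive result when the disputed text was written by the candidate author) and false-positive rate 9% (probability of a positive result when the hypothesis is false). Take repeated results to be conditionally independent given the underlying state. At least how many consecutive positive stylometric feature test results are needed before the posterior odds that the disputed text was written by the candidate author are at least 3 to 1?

Prior odds = 0.25/0.75 = 1/3.
Likelihood ratio of a positive result = 0.76/0.09 = 76/9.
Target odds = 3.
Require (76/9)ⁿ ≥ 3 ÷ (1/3) = 9.
(76/9)¹ = 76/9 falls short of 9 but (76/9)² = 5776/81 reaches it, so n = 2.

2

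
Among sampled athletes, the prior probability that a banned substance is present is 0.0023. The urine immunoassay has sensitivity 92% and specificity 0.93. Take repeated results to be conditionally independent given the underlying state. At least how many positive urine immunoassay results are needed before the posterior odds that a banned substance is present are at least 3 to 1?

Prior odds = 0.0023/0.9977 = 23/9977.
False-positive rate = 1 − 0.93 = 0.07; likelihood ratio of a positive = 0.92/0.07 = 92/7.
Target odds = 3.
Need (23/9977) × (92/7)ⁿ ≥ 3, i.e. (92/7)ⁿ ≥ 29931/23.
(92/7)² = 8464/49 falls short of 29931/23 but (92/7)³ = 778688/343 reaches it, so n = 3.

3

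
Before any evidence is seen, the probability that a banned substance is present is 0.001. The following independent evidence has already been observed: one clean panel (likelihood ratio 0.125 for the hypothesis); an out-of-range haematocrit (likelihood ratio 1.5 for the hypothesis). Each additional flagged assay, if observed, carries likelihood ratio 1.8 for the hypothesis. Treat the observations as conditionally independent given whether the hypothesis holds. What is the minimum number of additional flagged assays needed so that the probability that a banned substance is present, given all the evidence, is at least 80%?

Prior odds = 0.001/0.999 = 1/999.
Combined Bayes factor of the evidence already in hand = 0.125 × 1.5 = 0.1875.
Odds after that evidence = (1/999) × 0.1875 = 1/5328.
Target odds = 0.8/0.2 = 4.
Need 1.8ⁿ ≥ 4 ÷ (1/5328) = 21312.
1.8¹⁶ ≈12144 falls short of 21312 but 1.8¹⁷ ≈21859.1 reaches it, so n = 17.

17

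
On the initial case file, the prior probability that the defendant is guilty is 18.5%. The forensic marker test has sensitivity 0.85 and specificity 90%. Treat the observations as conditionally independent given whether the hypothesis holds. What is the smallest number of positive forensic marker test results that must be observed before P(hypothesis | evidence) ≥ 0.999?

Prior odds = 0.185/0.815 = 37/163.
False-positive rate = 1 − 0.9 = 0.1; likelihood ratio of a positive = 0.85/0.1 = 8.5.
Target posterior odds = 0.999/0.001 = 999.
Require 8.5ⁿ ≥ 999 ÷ (37/163) = 4401.
8.5³ = 614.125 falls short of 4401 but 8.5⁴ = 5220.0625 reaches it, so n = 4.

4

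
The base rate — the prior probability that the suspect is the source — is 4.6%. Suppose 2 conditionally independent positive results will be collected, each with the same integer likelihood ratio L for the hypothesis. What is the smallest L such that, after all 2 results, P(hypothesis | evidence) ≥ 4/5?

Prior odds = 0.046/0.954 = 23/477.
Target odds = 0.8/0.2 = 4.
Need L² ≥ 4 ÷ (23/477) = 1908/23.
9² = 81 < 1908/23 ≤ 100 = 10², so L = 10.

10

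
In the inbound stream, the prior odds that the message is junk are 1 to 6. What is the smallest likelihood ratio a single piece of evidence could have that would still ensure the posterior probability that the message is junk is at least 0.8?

Prior odds = 1/6.
Target odds = 0.8/0.2 = 4.
Required Bayes factor = 4 ÷ (1/6) = 24.

24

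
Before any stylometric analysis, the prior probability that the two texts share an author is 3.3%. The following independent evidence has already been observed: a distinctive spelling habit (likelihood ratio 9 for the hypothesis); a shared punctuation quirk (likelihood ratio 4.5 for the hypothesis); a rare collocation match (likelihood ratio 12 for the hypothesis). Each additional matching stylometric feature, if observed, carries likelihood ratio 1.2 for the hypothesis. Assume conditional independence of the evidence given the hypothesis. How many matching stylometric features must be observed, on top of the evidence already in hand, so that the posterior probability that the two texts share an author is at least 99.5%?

Prior odds = 0.033/0.967 = 33/967.
Combined Bayes factor of the evidence already in hand = 9 × 4.5 × 12 = 486.
Odds after that evidence = (33/967) × 486 = 16038/967.
Target odds = 0.995/0.005 = 199.
Need 1.2ⁿ ≥ 199 ÷ (16038/967) = 192433/16038.
1.2¹³ ≈10.6993 falls short of 192433/16038 but 1.2¹⁴ ≈12.8392 reaches it, so n = 14.

14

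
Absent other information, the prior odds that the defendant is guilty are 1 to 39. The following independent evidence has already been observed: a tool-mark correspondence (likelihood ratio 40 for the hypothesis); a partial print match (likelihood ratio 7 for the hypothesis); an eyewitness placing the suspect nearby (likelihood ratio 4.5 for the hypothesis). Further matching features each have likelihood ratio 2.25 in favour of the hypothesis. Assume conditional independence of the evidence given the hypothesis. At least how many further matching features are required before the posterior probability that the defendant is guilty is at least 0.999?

Prior odds = 1/39.
Combined Bayes factor of the evidence already in hand = 40 × 7 × 4.5 = 1260.
Odds after that evidence = (1/39) × 1260 = 420/13.
Target odds = 0.999/0.001 = 999.
Need 2.25ⁿ ≥ 999 ÷ (420/13) = 4329/140.
2.25⁴ = 25.62890625 falls short of 4329/140 but 2.25⁵ = 59049/1024 reaches it, so n = 5.

5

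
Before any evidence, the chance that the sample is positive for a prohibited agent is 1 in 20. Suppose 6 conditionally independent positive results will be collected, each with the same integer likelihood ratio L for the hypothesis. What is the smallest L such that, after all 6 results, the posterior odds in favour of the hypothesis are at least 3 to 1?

Prior odds = 0.05/0.95 = 1/19.
Target odds = 3.
Need L⁶ ≥ 3 ÷ (1/19) = 57.
1⁶ = 1 < 57 ≤ 64 = 2⁶, so L = 2.

2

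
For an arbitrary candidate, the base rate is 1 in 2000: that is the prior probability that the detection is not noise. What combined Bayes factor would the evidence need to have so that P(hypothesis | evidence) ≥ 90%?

Prior odds = 0.0005/0.9995 = 1/1999.
Target odds = 0.9/0.1 = 9.
Required Bayes factor = 9 ÷ (1/1999) = 17991.

17991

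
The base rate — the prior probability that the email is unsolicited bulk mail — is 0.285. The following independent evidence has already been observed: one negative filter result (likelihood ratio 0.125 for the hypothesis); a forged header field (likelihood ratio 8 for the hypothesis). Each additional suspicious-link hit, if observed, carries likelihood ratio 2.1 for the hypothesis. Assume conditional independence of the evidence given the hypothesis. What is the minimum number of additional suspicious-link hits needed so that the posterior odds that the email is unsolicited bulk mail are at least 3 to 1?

Prior odds = 0.285/0.715 = 57/143.
Combined Bayes factor of the evidence already in hand = 0.125 × 8 = 1.
Odds after that evidence = (57/143) × 1 = 57/143.
Target odds = 3.
Need 2.1ⁿ ≥ 3 ÷ (57/143) = 143/19.
2.1² = 4.41 falls short of 143/19 but 2.1³ = 9.261 reaches it, so n = 3.

3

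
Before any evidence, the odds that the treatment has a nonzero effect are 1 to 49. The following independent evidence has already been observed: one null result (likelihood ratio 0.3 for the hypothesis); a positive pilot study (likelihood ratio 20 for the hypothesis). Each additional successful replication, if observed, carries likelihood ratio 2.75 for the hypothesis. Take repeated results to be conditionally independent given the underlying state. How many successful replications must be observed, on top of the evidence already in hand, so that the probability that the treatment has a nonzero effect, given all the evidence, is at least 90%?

Prior odds = 1/49.
Combined Bayes factor of the evidence already in hand = 0.3 × 20 = 6.
Odds after that evidence = (1/49) × 6 = 6/49.
Target odds = 0.9/0.1 = 9.
Need 2.75ⁿ ≥ 9 ÷ (6/49) = 73.5.
2.75⁴ = 57.19140625 falls short of 73.5 but 2.75⁵ = 161051/1024 reaches it, so n = 5.

5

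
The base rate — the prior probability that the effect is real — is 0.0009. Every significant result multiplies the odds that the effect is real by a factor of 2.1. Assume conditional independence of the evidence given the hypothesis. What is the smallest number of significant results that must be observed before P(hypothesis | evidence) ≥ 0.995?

17

Prior odds: 0.0009 ÷ 0.9991 = 9/9991.
Likelihood ratio per significant result = 2.1.
Target odds: 0.995 ÷ 0.005 = 199.
Need (9/9991) × 2.1ⁿ ≥ 199, i.e. 2.1ⁿ ≥ 1988209/9.
2.1¹⁶ ≈143057 falls short of 1988209/9 but 2.1¹⁷ ≈300419 reaches it, so n = 17.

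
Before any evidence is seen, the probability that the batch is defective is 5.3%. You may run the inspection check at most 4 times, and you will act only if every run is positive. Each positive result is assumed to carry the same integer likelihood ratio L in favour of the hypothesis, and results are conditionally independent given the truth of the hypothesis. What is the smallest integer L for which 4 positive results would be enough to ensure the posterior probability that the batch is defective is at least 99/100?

Prior odds = 0.053/0.947 = 53/947.
Target odds = 0.99/0.01 = 99.
Need L⁴ ≥ 99 ÷ (53/947) = 93753/53.
6⁴ = 1296 < 93753/53 ≤ 2401 = 7⁴, so L = 7.

7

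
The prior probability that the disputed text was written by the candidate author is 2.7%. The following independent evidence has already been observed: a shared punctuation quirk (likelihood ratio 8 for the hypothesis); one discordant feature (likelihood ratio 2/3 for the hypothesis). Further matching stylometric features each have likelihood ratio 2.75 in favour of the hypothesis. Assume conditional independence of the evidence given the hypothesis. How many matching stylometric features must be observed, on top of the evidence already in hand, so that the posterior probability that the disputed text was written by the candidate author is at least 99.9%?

9

Prior odds = 0.027/0.973 = 27/973.
Combined Bayes factor of the evidence already in hand = 8 × (2/3) = 16/3.
Odds after that evidence = (27/973) × 16/3 = 144/973.
Target odds = 0.999/0.001 = 999.
Need 2.75ⁿ ≥ 999 ÷ (144/973) = 6750.1875.
2.75⁸ = 214358881/65536 falls short of 6750.1875 but 2.75⁹ ≈8994.86 reaches it, so n = 9.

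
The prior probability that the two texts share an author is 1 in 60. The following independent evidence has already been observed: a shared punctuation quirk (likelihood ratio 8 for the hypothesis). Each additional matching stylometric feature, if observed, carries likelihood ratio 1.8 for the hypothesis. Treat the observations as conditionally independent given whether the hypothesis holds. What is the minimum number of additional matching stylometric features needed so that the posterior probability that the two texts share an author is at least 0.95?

9

Prior odds = (1/60)/(59/60) = 1/59.
Bayes factor of the evidence already in hand = 8.
Odds after that evidence = (1/59) × 8 = 8/59.
Target odds = 0.95/0.05 = 19.
Need 1.8ⁿ ≥ 19 ÷ (8/59) = 140.125.
1.8⁸ = 43046721/390625 falls short of 140.125 but 1.8⁹ = 387420489/1953125 reaches it, so n = 9.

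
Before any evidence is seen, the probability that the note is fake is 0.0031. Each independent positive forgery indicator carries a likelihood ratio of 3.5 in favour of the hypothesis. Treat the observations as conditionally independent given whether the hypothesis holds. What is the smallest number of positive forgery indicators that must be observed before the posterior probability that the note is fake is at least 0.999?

11

Prior odds: 0.0031 ÷ 0.9969 = 31/9969.
Likelihood ratio per positive forgery indicator = 3.5.
Target odds: 0.999 ÷ 0.001 = 999.
Need (31/9969) × 3.5ⁿ ≥ 999, i.e. 3.5ⁿ ≥ 9959031/31.
3.5¹⁰ = 282475249/1024 falls short of 9959031/31 but 3.5¹¹ ≈965492 reaches it, so n = 11.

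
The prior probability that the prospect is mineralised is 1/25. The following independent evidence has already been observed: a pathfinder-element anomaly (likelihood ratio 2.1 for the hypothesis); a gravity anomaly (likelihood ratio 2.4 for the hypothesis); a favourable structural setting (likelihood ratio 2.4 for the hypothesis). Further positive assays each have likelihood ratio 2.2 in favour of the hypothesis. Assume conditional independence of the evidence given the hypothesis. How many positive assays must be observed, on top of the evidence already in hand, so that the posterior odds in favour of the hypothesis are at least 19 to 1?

5

Prior odds = 0.04/0.96 = 1/24.
Combined Bayes factor of the evidence already in hand = 2.1 × 2.4 × 2.4 = 12.096.
Odds after that evidence = (1/24) × 12.096 = 0.504.
Target odds = 19.
Need 2.2ⁿ ≥ 19 ÷ 0.504 = 2375/63.
2.2⁴ = 23.4256 falls short of 2375/63 but 2.2⁵ = 51.53632 reaches it, so n = 5.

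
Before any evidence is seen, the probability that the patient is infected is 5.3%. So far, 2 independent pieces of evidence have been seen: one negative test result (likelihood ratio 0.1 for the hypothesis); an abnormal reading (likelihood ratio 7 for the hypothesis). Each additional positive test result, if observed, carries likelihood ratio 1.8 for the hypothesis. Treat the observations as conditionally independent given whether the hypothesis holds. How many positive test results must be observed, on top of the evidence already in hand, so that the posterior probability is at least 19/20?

Prior odds = 0.053/0.947 = 53/947.
Combined Bayes factor of the evidence already in hand = 0.1 × 7 = 0.7.
Odds after that evidence = (53/947) × 0.7 = 371/9470.
Target odds = 0.95/0.05 = 19.
Need 1.8ⁿ ≥ 19 ÷ (371/9470) = 179930/371.
1.8¹⁰ ≈357.047 falls short of 179930/371 but 1.8¹¹ ≈642.684 reaches it, so n = 11.

11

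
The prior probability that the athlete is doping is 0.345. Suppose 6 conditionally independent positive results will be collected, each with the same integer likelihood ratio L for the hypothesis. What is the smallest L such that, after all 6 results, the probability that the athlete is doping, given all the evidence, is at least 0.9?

2

Prior odds = 0.345/0.655 = 69/131.
Target odds = 0.9/0.1 = 9.
Need L⁶ ≥ 9 ÷ (69/131) = 393/23.
1⁶ = 1 < 393/23 ≤ 64 = 2⁶, so L = 2.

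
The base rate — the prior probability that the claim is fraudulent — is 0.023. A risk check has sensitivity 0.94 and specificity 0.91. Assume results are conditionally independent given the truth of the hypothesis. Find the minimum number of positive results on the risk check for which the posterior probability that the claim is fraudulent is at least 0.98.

4

Prior odds: 0.023 ÷ 0.977 = 23/977.
False-positive rate = 1 − 0.91 = 0.09; likelihood ratio of a positive = 0.94/0.09 = 94/9.
Target posterior odds = 0.98/0.02 = 49.
Need (23/977) × (94/9)ⁿ ≥ 49, i.e. (94/9)ⁿ ≥ 47873/23.
(94/9)³ = 830584/729 falls short of 47873/23 but (94/9)⁴ = 78074896/6561 reaches it, so n = 4.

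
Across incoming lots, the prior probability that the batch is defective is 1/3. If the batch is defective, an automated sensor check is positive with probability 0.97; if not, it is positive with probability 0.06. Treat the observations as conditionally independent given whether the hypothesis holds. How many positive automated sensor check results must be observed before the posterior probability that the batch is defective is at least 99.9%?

Prior odds = (1/3)/(2/3) = 0.5.
Likelihood ratio of a positive = 0.97/0.06 = 97/6.
Target posterior odds = 0.999/0.001 = 999.
Require (97/6)ⁿ ≥ 999 ÷ 0.5 = 1998.
(97/6)² = 9409/36 falls short of 1998 but (97/6)³ = 912673/216 reaches it, so n = 3.

3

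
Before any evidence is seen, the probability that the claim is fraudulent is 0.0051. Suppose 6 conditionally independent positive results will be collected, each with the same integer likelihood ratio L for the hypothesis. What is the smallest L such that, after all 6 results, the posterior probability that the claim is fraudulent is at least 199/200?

6

Prior odds = 0.0051/0.9949 = 51/9949.
Target odds = 0.995/0.005 = 199.
Need L⁶ ≥ 199 ÷ (51/9949) = 1979851/51.
5⁶ = 15625 < 1979851/51 ≤ 46656 = 6⁶, so L = 6.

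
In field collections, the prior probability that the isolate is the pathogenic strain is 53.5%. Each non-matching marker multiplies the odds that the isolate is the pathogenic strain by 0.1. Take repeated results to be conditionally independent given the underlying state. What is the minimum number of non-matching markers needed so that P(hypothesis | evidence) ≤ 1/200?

3

Prior odds = 0.535/0.465 = 107/93.
Likelihood ratio per non-matching marker = 0.1.
Target posterior odds = 0.005/0.995 = 1/199.
Require 0.1ⁿ ≤ 1/199 ÷ (107/93) = 93/21293.
0.1² = 0.01 is still above 93/21293 but 0.1³ = 0.001 is at or below it, so n = 3.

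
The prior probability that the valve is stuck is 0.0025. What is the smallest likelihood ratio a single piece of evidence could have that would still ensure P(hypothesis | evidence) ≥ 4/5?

1596

Prior odds = 0.0025/0.9975 = 1/399.
Target odds = 0.8/0.2 = 4.
Required Bayes factor = 4 ÷ (1/399) = 1596.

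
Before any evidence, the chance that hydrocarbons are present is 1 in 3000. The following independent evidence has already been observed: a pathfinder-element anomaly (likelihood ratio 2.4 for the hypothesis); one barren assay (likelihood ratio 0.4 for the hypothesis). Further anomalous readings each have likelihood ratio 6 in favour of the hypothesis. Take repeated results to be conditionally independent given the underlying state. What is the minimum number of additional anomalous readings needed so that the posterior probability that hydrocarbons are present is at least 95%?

Prior odds = (1/3000)/(2999/3000) = 1/2999.
Combined Bayes factor of the evidence already in hand = 2.4 × 0.4 = 0.96.
Odds after that evidence = (1/2999) × 0.96 = 24/74975.
Target odds = 0.95/0.05 = 19.
Need 6ⁿ ≥ 19 ÷ (24/74975) = 1424525/24.
6⁶ = 46656 falls short of 1424525/24 but 6⁷ = 279936 reaches it, so n = 7.

7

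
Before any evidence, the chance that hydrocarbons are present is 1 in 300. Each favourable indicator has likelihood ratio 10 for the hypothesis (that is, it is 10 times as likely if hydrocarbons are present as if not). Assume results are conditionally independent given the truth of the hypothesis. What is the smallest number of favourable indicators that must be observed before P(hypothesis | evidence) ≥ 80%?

4

Prior odds: (1/300) ÷ (299/300) = 1/299.
Likelihood ratio per favourable indicator = 10.
Target posterior odds = 0.8/0.2 = 4.
Need (1/299) × 10ⁿ ≥ 4, i.e. 10ⁿ ≥ 1196.
10³ = 1000 falls short of 1196 but 10⁴ = 10000 reaches it, so n = 4.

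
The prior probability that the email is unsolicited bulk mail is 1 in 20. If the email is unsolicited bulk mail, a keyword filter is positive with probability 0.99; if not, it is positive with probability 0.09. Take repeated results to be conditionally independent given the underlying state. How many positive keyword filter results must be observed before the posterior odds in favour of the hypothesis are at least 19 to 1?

3

Prior odds: 0.05 ÷ 0.95 = 1/19.
Likelihood ratio of a positive = 0.99/0.09 = 11.
Target odds = 19.
Require 11ⁿ ≥ 19 ÷ (1/19) = 361.
11² = 121 falls short of 361 but 11³ = 1331 reaches it, so n = 3.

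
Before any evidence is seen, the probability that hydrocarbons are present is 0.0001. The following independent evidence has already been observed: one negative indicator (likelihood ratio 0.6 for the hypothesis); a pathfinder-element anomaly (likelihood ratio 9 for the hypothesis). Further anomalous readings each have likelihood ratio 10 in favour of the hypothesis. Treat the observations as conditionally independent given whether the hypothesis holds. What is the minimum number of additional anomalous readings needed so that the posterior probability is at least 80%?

4

Prior odds = 0.0001/0.9999 = 1/9999.
Combined Bayes factor of the evidence already in hand = 0.6 × 9 = 5.4.
Odds after that evidence = (1/9999) × 5.4 = 3/5555.
Target odds = 0.8/0.2 = 4.
Need 10ⁿ ≥ 4 ÷ (3/5555) = 22220/3.
10³ = 1000 falls short of 22220/3 but 10⁴ = 10000 reaches it, so n = 4.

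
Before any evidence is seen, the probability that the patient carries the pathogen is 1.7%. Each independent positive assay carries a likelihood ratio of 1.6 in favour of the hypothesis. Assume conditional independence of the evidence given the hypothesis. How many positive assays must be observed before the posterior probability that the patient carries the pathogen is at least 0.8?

12

Prior odds = 0.017/0.983 = 17/983.
Likelihood ratio per positive assay = 1.6.
Target odds: 0.8 ÷ 0.2 = 4.
Require 1.6ⁿ ≥ 4 ÷ (17/983) = 3932/17.
1.6¹¹ ≈175.922 falls short of 3932/17 but 1.6¹² ≈281.475 reaches it, so n = 12.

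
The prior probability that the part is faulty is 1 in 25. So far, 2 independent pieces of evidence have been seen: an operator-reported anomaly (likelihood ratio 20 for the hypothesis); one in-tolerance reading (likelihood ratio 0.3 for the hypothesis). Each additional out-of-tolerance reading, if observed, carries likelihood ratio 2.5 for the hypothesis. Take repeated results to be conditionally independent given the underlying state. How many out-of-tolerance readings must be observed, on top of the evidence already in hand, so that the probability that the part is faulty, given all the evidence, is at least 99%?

Prior odds = 0.04/0.96 = 1/24.
Combined Bayes factor of the evidence already in hand = 20 × 0.3 = 6.
Odds after that evidence = (1/24) × 6 = 0.25.
Target odds = 0.99/0.01 = 99.
Need 2.5ⁿ ≥ 99 ÷ 0.25 = 396.
2.5⁶ = 244.140625 falls short of 396 but 2.5⁷ = 610.3515625 reaches it, so n = 7.

7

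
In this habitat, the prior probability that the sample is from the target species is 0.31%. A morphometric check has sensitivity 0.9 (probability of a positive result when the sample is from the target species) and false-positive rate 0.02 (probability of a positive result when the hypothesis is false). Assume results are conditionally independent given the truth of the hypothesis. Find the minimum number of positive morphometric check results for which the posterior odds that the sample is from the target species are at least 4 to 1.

Prior odds = 0.0031/0.9969 = 31/9969.
Likelihood ratio of a positive result = 0.9/0.02 = 45.
Target odds = 4.
Require 45ⁿ ≥ 4 ÷ (31/9969) = 39876/31.
45¹ = 45 falls short of 39876/31 but 45² = 2025 reaches it, so n = 2.

2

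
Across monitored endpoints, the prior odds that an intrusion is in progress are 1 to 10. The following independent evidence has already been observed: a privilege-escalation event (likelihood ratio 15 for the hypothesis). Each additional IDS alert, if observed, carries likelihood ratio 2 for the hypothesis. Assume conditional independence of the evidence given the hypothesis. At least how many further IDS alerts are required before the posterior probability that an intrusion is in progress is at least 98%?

6

Prior odds = 0.1.
Bayes factor of the evidence already in hand = 15.
Odds after that evidence = 0.1 × 15 = 1.5.
Target odds = 0.98/0.02 = 49.
Need 2ⁿ ≥ 49 ÷ 1.5 = 98/3.
2⁵ = 32 falls short of 98/3 but 2⁶ = 64 reaches it, so n = 6.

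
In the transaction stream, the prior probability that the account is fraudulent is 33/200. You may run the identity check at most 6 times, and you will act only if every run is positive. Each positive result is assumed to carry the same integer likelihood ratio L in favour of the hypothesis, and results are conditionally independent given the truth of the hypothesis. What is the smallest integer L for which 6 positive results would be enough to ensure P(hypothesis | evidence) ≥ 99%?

Prior odds = 0.165/0.835 = 33/167.
Target odds = 0.99/0.01 = 99.
Need L⁶ ≥ 99 ÷ (33/167) = 501.
2⁶ = 64 < 501 ≤ 729 = 3⁶, so L = 3.

3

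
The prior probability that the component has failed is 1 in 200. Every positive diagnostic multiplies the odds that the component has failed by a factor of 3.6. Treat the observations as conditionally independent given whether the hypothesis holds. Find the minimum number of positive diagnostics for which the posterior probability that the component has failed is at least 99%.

Prior odds = 0.005/0.995 = 1/199.
Likelihood ratio per positive diagnostic = 3.6.
Target posterior odds = 0.99/0.01 = 99.
Need (1/199) × 3.6ⁿ ≥ 99, i.e. 3.6ⁿ ≥ 19701.
3.6⁷ = 612220032/78125 falls short of 19701 but 3.6⁸ ≈28211.1 reaches it, so n = 8.

8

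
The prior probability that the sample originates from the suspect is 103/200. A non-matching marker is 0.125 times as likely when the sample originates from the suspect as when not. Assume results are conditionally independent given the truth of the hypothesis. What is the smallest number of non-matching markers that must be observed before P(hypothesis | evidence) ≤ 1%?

3

Prior odds: 0.515 ÷ 0.485 = 103/97.
Likelihood ratio per non-matching marker = 0.125.
Target posterior odds = 0.01/0.99 = 1/99.
Need (103/97) × 0.125ⁿ ≤ 1/99, i.e. 0.125ⁿ ≤ 97/10197.
0.125² = 0.015625 is still above 97/10197 but 0.125³ = 0.001953125 is at or below it, so n = 3.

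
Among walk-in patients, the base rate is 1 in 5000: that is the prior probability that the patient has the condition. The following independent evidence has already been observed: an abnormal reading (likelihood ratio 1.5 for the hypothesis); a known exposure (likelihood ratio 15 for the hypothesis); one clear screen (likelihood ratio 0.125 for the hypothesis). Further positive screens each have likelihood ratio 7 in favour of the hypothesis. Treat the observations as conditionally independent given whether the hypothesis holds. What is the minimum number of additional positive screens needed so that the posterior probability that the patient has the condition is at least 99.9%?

Prior odds = 0.0002/0.9998 = 1/4999.
Combined Bayes factor of the evidence already in hand = 1.5 × 15 × 0.125 = 2.8125.
Odds after that evidence = (1/4999) × 2.8125 = 45/79984.
Target odds = 0.999/0.001 = 999.
Need 7ⁿ ≥ 999 ÷ (45/79984) = 1775644.8.
7⁷ = 823543 falls short of 1775644.8 but 7⁸ = 5764801 reaches it, so n = 8.

8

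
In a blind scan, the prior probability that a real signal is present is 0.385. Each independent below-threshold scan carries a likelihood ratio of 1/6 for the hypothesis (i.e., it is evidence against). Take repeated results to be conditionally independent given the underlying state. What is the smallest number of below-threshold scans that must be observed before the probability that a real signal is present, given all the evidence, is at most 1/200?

3

Prior odds: 0.385 ÷ 0.615 = 77/123.
Likelihood ratio per below-threshold scan = 1/6.
Target posterior odds = 0.005/0.995 = 1/199.
Need (77/123) × (1/6)ⁿ ≤ 1/199, i.e. (1/6)ⁿ ≤ 123/15323.
(1/6)² = 1/36 is still above 123/15323 but (1/6)³ = 1/216 is at or below it, so n = 3.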